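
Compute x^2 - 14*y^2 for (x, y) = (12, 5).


x^2 - d*y^2
= 12^2 - 14*5^2
= 144 - 350
= -206

-206


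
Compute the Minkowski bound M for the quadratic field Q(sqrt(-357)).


d = -357, d mod 4 = 3, so disc(K) = 4d = -1428; |disc(K)| = 1428
Imaginary quadratic field, so n = 2, s = r2 = 1, r1 = 0
M = (n!/n^n) * (4/pi)^s * sqrt(|disc(K)|) = (2!/2^2) * (4/pi)^1 * sqrt(1428)
= 0.5 * 1.273240 * 37.788887
= 24.0572

24.0572


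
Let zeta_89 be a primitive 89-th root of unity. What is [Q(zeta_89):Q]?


The degree equals Euler's totient phi(89).
89 = 89
phi(89) = 88

88


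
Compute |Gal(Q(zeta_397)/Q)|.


|Gal(Q(zeta_397)/Q)| = phi(397)
= 396

396


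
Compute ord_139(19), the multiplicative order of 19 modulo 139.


We want ord_139(19), the smallest k >= 1 with 19^k = 1 mod 139.
n = 139 = 139, phi(139) = 138; the order divides phi(n).
Divisors of 138: 1, 2, 3, 6, 23, 46, 69, 138
Repeated squaring mod 139: 19^1 = 19, 19^2 = 83, 19^4 = 78, 19^8 = 107, 19^16 = 51, 19^32 = 99, 19^64 = 71, 19^128 = 37
Test divisors in increasing order:
  k=1: 19^1 = 19 mod 139
  k=2: 19^2 = 83 mod 139
  k=3: 19^3 = 83 * 19 = 48 mod 139
  k=6: 19^6 = 78 * 83 = 80 mod 139
  k=23: 19^23 = 51 * 78 * 83 * 19 = 97 mod 139
  k=46: 19^46 = 99 * 107 * 78 * 83 = 96 mod 139
  k=69: 19^69 = 71 * 78 * 19 = 138 mod 139
  k=138: 19^138 = 37 * 107 * 83 = 1 mod 139  <- first divisor giving 1
Order = 138

138


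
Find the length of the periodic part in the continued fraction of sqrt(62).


Run the CF algorithm for sqrt(62).
a_0 = floor(sqrt(62)) = 7; set m_0=0, q_0=1.
Recurrence: m' = q*a - m,  q' = (d - m'^2)/q,  a' = floor((a_0 + m')/q').
  step 1: m=7, q=13, a=1
  step 2: m=6, q=2, a=6
  step 3: m=6, q=13, a=1
  step 4: m=7, q=1, a=14
a_4 = 2*a_0 = 14, so the period closes here.
sqrt(62) = [7; 1, 6, 1, 14]
Period length = 4

4


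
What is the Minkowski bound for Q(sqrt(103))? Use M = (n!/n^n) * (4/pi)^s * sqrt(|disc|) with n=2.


d = 103, d mod 4 = 3, so disc(K) = 4d = 412; |disc(K)| = 412
Real quadratic field, so n = 2, s = r2 = 0, r1 = 2
M = (n!/n^n) * (4/pi)^s * sqrt(|disc(K)|) = (2!/2^2) * (4/pi)^0 * sqrt(412)
= 0.5 * 1.000000 * 20.297783
= 10.1489

10.1489


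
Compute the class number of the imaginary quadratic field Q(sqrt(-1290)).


K = Q(sqrt(-1290)). d mod 4 = 2, so D = disc(K) = 4d = -5160
h(K) equals the number of primitive reduced positive-definite forms (a, b, c) = a*x^2 + b*x*y + c*y^2 with b^2 - 4ac = D,
where reduced means |b| <= a <= c, with b >= 0 whenever |b| = a or a = c, and primitive means gcd(a, b, c) = 1.
Reduced forces 3a^2 <= |D| = 5160, so 1 <= a <= 41; b must have the parity of D, and c = (b^2 - D)/(4a) must be an integer >= a.
Enumerate a = 1..41, b in [-a, a]:
  a=1: (1, 0, 1290)  [1]
  a=2: (2, 0, 645)  [1]
  a=3: (3, 0, 430)  [1]
  a=4: none
  a=5: (5, 0, 258)  [1]
  a=6: (6, 0, 215)  [1]
  a=7..9: none
  a=10: (10, 0, 129)  [1]
  a=11..12: none
  a=13: (13, -12, 102), (13, 12, 102)  [2]
  a=14: none
  a=15: (15, 0, 86)  [1]
  a=16: none
  a=17: (17, -12, 78), (17, 12, 78)  [2]
  a=18..25: none
  a=26: (26, -12, 51), (26, 12, 51)  [2]
  a=27..29: none
  a=30: (30, 0, 43)  [1]
  a=31..33: none
  a=34: (34, -12, 39), (34, 12, 39)  [2]
  a=35..41: none
Total reduced forms: 1 + 1 + 1 + 1 + 1 + 1 + 2 + 1 + 2 + 2 + 1 + 2 = 16
h = 16

16


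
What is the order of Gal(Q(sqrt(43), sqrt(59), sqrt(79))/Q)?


The 3 square roots of distinct primes are multiplicatively independent over Q,
so [K:Q] = 2^3 and Gal(K/Q) is isomorphic to (Z/2Z)^3.
|Gal| = 2^3 = 8

8


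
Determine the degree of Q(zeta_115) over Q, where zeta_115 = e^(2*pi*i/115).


The degree equals Euler's totient phi(115).
115 = 5 * 23
phi(115) = 88

88


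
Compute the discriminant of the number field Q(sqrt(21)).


For K = Q(sqrt(d)) with d squarefree: disc(K) = d if d = 1 mod 4, and disc(K) = 4d if d = 2 or 3 mod 4.
Here d = 21, and d mod 4 = 1.
d = 1 mod 4 (O_K = Z[(1+sqrt(d))/2]), so disc(K) = d = 21

21


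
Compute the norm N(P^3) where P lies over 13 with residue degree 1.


N(P^a) = p^(a*f)
= 13^(3*1)
= 13^3
= 2197

2197


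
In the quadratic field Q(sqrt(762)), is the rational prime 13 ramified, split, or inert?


K = Q(sqrt(762)). Since d mod 4 = 2, disc(K) = 3048.
Check p | disc: 3048 mod 13 = 6.
p does not divide disc. Compute Legendre symbol (d/p):
8^((13-1)/2) mod 13 = -1
(d/p) = -1, so p is inert: (p) stays prime with e=1, f=2, g=1.
Therefore p is inert.

inert


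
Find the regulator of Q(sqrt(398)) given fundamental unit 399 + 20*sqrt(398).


epsilon = 399 + 20*sqrt(398)
= 797.9987
R = ln(797.9987)
= 6.6821

6.6821


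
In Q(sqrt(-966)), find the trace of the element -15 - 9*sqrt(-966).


Tr(a + b*sqrt(d)) = (a + b*sqrt(d)) + (a - b*sqrt(d)) = 2a
= 2 * (-15)
= -30

-30


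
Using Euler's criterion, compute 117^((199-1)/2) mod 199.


p = 199 is prime and the exponent is (p-1)/2 = 99, so by Euler's criterion 117^99 = (117/199) = +1 or -1 mod 199.
Compute by square-and-multiply:
  99 = 64 + 32 + 2 + 1 (binary 1100011)
  Repeated squaring mod 199: 117^1 = 117, 117^2 = 157, 117^4 = 172, 117^8 = 132, 117^16 = 111, 117^32 = 182, 117^64 = 90
  117^99 = 117^64 * 117^32 * 117^2 * 117^1 = 90 * 182 * 157 * 117 mod 199
    90 * 182 = 16380 = 62 mod 199
    62 * 157 = 9734 = 182 mod 199
    182 * 117 = 21294 = 1 mod 199
  117^99 = 1 mod 199
Result 1: 117 is a quadratic residue mod 199.
117^99 mod 199 = 1

1


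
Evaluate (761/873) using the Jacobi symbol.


Compute (761/873) via quadratic reciprocity:
  reciprocity: (761/873) -> +(873/761)
  reduce: (112/761)
  pull out 2: (2/761) = +1  (since 761 mod 8 = 1)
  pull out 2: (2/761) = +1  (since 761 mod 8 = 1)
  pull out 2: (2/761) = +1  (since 761 mod 8 = 1)
  pull out 2: (2/761) = +1  (since 761 mod 8 = 1)
  reciprocity: (7/761) -> +(761/7)
  reduce: (5/7)
  reciprocity: (5/7) -> +(7/5)
  reduce: (2/5)
  pull out 2: (2/5) = -1  (since 5 mod 8 = 5)
  (1/5) = 1
Product of signs = -1

-1


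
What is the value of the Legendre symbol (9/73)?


p = 73 is prime, so compute (9/73) with the reciprocity algorithm (Jacobi-symbol steps: pull out 2s via (2/n), flip via reciprocity, reduce):
  reciprocity: (9/73) -> +(73/9)
  reduce: (1/9)
  (1/9) = 1
Product of signs = 1
(9/73) = 1

1


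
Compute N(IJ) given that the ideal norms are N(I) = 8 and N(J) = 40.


N(IJ) = N(I) * N(J)
= 8 * 40
= 320

320


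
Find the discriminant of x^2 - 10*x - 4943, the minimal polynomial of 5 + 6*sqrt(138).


The element 5 + 6*sqrt(138) has minimal polynomial:
x^2 - 10*x - 4943
Discriminant = (-10)^2 - 4*(-4943)
= 100 + 19772
= 19872

19872


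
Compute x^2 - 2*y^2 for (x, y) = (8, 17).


x^2 - d*y^2
= 8^2 - 2*17^2
= 64 - 578
= -514

-514


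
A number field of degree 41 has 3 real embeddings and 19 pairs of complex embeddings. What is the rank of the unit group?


By Dirichlet's unit theorem:
rank = r1 + r2 - 1
= 3 + 19 - 1
= 21

21


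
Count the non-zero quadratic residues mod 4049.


For prime p, the number of non-zero quadratic residues is (p-1)/2.
= (4049-1)/2
= 2024

2024


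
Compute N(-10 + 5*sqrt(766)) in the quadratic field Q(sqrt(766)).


N(a + b*sqrt(d)) = a^2 - d*b^2
= (-10)^2 - (766)*(5)^2
= 100 - 19150
= -19050

-19050


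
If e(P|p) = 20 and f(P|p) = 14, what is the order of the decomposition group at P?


|D_P| = e * f
= 20 * 14
= 280

280


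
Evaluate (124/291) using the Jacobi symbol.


Compute (124/291) via quadratic reciprocity:
  pull out 2: (2/291) = -1  (since 291 mod 8 = 3)
  pull out 2: (2/291) = -1  (since 291 mod 8 = 3)
  reciprocity: (31/291) -> -(291/31)
  reduce: (12/31)
  pull out 2: (2/31) = +1  (since 31 mod 8 = 7)
  pull out 2: (2/31) = +1  (since 31 mod 8 = 7)
  reciprocity: (3/31) -> -(31/3)
  reduce: (1/3)
  (1/3) = 1
Product of signs = 1

1


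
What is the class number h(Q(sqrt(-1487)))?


K = Q(sqrt(-1487)). d mod 4 = 1, so D = disc(K) = d = -1487
h(K) equals the number of primitive reduced positive-definite forms (a, b, c) = a*x^2 + b*x*y + c*y^2 with b^2 - 4ac = D,
where reduced means |b| <= a <= c, with b >= 0 whenever |b| = a or a = c, and primitive means gcd(a, b, c) = 1.
Reduced forces 3a^2 <= |D| = 1487, so 1 <= a <= 22; b must have the parity of D, and c = (b^2 - D)/(4a) must be an integer >= a.
Enumerate a = 1..22, b in [-a, a]:
  a=1: (1, 1, 372)  [1]
  a=2: (2, -1, 186), (2, 1, 186)  [2]
  a=3: (3, -1, 124), (3, 1, 124)  [2]
  a=4: (4, -1, 93), (4, 1, 93)  [2]
  a=5: none
  a=6: (6, -5, 63), (6, -1, 62), (6, 1, 62), (6, 5, 63)  [4]
  a=7: (7, -5, 54), (7, 5, 54)  [2]
  a=8: (8, -7, 48), (8, 7, 48)  [2]
  a=9: (9, -5, 42), (9, 5, 42)  [2]
  a=10: none
  a=11: (11, -3, 34), (11, 3, 34)  [2]
  a=12: (12, -7, 32), (12, -1, 31), (12, 1, 31), (12, 7, 32)  [4]
  a=13: none
  a=14: (14, -9, 28), (14, -5, 27), (14, 5, 27), (14, 9, 28)  [4]
  a=15: none
  a=16: (16, -7, 24), (16, 7, 24)  [2]
  a=17: (17, -3, 22), (17, 3, 22)  [2]
  a=18: (18, -13, 23), (18, -5, 21), (18, 5, 21), (18, 13, 23)  [4]
  a=19..20: none
  a=21: (21, -19, 22), (21, 19, 22)  [2]
  a=22: none
Total reduced forms: 1 + 2 + 2 + 2 + 4 + 2 + 2 + 2 + 2 + 4 + 4 + 2 + 2 + 4 + 2 = 37
h = 37

37


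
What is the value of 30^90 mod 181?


p = 181 is prime and the exponent is (p-1)/2 = 90, so by Euler's criterion 30^90 = (30/181) = +1 or -1 mod 181.
Compute by square-and-multiply:
  90 = 64 + 16 + 8 + 2 (binary 1011010)
  Repeated squaring mod 181: 30^1 = 30, 30^2 = 176, 30^4 = 25, 30^8 = 82, 30^16 = 27, 30^32 = 5, 30^64 = 25
  30^90 = 30^64 * 30^16 * 30^8 * 30^2 = 25 * 27 * 82 * 176 mod 181
    25 * 27 = 675 = 132 mod 181
    132 * 82 = 10824 = 145 mod 181
    145 * 176 = 25520 = 180 mod 181
  30^90 = 180 mod 181
Result 180 = p - 1 = -1 mod 181: 30 is a quadratic non-residue mod 181. As a residue in [0, p-1] the value is 180.
30^90 mod 181 = 180

180


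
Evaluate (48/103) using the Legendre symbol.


p = 103 is prime, so compute (48/103) with the reciprocity algorithm (Jacobi-symbol steps: pull out 2s via (2/n), flip via reciprocity, reduce):
  pull out 2: (2/103) = +1  (since 103 mod 8 = 7)
  pull out 2: (2/103) = +1  (since 103 mod 8 = 7)
  pull out 2: (2/103) = +1  (since 103 mod 8 = 7)
  pull out 2: (2/103) = +1  (since 103 mod 8 = 7)
  reciprocity: (3/103) -> -(103/3)
  reduce: (1/3)
  (1/3) = 1
Product of signs = -1
(48/103) = -1

-1


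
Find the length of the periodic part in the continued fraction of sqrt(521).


Run the CF algorithm for sqrt(521).
a_0 = floor(sqrt(521)) = 22; set m_0=0, q_0=1.
Recurrence: m' = q*a - m,  q' = (d - m'^2)/q,  a' = floor((a_0 + m')/q').
  step 1: m=22, q=37, a=1
  step 2: m=15, q=8, a=4
  step 3: m=17, q=29, a=1
  step 4: m=12, q=13, a=2
  step 5: m=14, q=25, a=1
  step 6: m=11, q=16, a=2
  step 7: m=21, q=5, a=8
  step 8: m=19, q=32, a=1
  step 9: m=13, q=11, a=3
  step 10: m=20, q=11, a=3
  step 11: m=13, q=32, a=1
  step 12: m=19, q=5, a=8
  step 13: m=21, q=16, a=2
  step 14: m=11, q=25, a=1
  step 15: m=14, q=13, a=2
  step 16: m=12, q=29, a=1
  step 17: m=17, q=8, a=4
  step 18: m=15, q=37, a=1
  step 19: m=22, q=1, a=44
a_19 = 2*a_0 = 44, so the period closes here.
sqrt(521) = [22; 1, 4, 1, 2, 1, 2, 8, 1, 3, 3, 1, 8, 2, 1, 2, 1, 4, 1, 44]
Period length = 19

19


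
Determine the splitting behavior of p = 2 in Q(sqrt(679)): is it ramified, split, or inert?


K = Q(sqrt(679)). Since d mod 4 = 3, disc(K) = 2716.
Check p | disc: 2716 mod 2 = 0.
p divides disc, so p ramifies: (p) = P^2 with e=2, f=1, g=1.
Therefore p is ramified.

ramified


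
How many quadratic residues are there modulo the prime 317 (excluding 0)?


For prime p, the number of non-zero quadratic residues is (p-1)/2.
= (317-1)/2
= 158

158


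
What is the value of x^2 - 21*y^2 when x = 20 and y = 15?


x^2 - d*y^2
= 20^2 - 21*15^2
= 400 - 4725
= -4325

-4325


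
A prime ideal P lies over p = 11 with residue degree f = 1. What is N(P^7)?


N(P^a) = p^(a*f)
= 11^(7*1)
= 11^7
= 19487171

19487171


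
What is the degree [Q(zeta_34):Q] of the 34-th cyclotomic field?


The degree equals Euler's totient phi(34).
34 = 2 * 17
phi(34) = 16

16


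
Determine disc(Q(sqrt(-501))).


For K = Q(sqrt(d)) with d squarefree: disc(K) = d if d = 1 mod 4, and disc(K) = 4d if d = 2 or 3 mod 4.
Here d = -501, and d mod 4 = 3.
d = 3 mod 4, not 1 (O_K = Z[sqrt(d)]), so disc(K) = 4d = 4 * (-501) = -2004

-2004


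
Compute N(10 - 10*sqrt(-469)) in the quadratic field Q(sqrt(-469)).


N(a + b*sqrt(d)) = a^2 - d*b^2
= (10)^2 - (-469)*(-10)^2
= 100 + 46900
= 47000

47000


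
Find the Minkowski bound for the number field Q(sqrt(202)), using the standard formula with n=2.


d = 202, d mod 4 = 2, so disc(K) = 4d = 808; |disc(K)| = 808
Real quadratic field, so n = 2, s = r2 = 0, r1 = 2
M = (n!/n^n) * (4/pi)^s * sqrt(|disc(K)|) = (2!/2^2) * (4/pi)^0 * sqrt(808)
= 0.5 * 1.000000 * 28.425341
= 14.2127

14.2127


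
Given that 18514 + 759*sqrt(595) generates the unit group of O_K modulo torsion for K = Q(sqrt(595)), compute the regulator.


epsilon = 18514 + 759*sqrt(595)
= 37028.0000
R = ln(37028.0000)
= 10.5194

10.5194


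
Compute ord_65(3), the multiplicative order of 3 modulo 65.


We want ord_65(3), the smallest k >= 1 with 3^k = 1 mod 65.
n = 65 = 5 * 13, phi(65) = 48; the order divides phi(n).
Divisors of 48: 1, 2, 3, 4, 6, 8, 12, 16, 24, 48
Repeated squaring mod 65: 3^1 = 3, 3^2 = 9, 3^4 = 16, 3^8 = 61, 3^16 = 16, 3^32 = 61
Test divisors in increasing order:
  k=1: 3^1 = 3 mod 65
  k=2: 3^2 = 9 mod 65
  k=3: 3^3 = 9 * 3 = 27 mod 65
  k=4: 3^4 = 16 mod 65
  k=6: 3^6 = 16 * 9 = 14 mod 65
  k=8: 3^8 = 61 mod 65
  k=12: 3^12 = 61 * 16 = 1 mod 65  <- first divisor giving 1
Order = 12

12


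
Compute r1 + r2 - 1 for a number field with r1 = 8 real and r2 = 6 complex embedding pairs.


By Dirichlet's unit theorem:
rank = r1 + r2 - 1
= 8 + 6 - 1
= 13

13


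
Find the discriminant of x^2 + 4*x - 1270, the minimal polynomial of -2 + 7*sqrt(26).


The element -2 + 7*sqrt(26) has minimal polynomial:
x^2 + 4*x - 1270
Discriminant = (4)^2 - 4*(-1270)
= 16 + 5080
= 5096

5096


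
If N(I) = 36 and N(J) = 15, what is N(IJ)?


N(IJ) = N(I) * N(J)
= 36 * 15
= 540

540


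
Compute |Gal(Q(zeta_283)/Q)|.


|Gal(Q(zeta_283)/Q)| = phi(283)
= 282

282


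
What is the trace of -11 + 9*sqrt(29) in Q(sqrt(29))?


Tr(a + b*sqrt(d)) = (a + b*sqrt(d)) + (a - b*sqrt(d)) = 2a
= 2 * (-11)
= -22

-22


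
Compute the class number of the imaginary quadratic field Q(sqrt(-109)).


K = Q(sqrt(-109)). d mod 4 = 3, so D = disc(K) = 4d = -436
h(K) equals the number of primitive reduced positive-definite forms (a, b, c) = a*x^2 + b*x*y + c*y^2 with b^2 - 4ac = D,
where reduced means |b| <= a <= c, with b >= 0 whenever |b| = a or a = c, and primitive means gcd(a, b, c) = 1.
Reduced forces 3a^2 <= |D| = 436, so 1 <= a <= 12; b must have the parity of D, and c = (b^2 - D)/(4a) must be an integer >= a.
Enumerate a = 1..12, b in [-a, a]:
  a=1: (1, 0, 109)  [1]
  a=2: (2, 2, 55)  [1]
  a=3..4: none
  a=5: (5, -2, 22), (5, 2, 22)  [2]
  a=6..9: none
  a=10: (10, -2, 11), (10, 2, 11)  [2]
  a=11..12: none
Total reduced forms: 1 + 1 + 2 + 2 = 6
h = 6

6


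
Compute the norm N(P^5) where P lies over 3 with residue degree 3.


N(P^a) = p^(a*f)
= 3^(5*3)
= 3^15
= 14348907

14348907


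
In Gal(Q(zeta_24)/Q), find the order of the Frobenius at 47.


The Frobenius at p in Gal(Q(zeta_n)/Q) = (Z/nZ)* is the class of p, so its order is ord_24(47), the smallest k >= 1 with 47^k = 1 mod 24.
n = 24 = 2^3 * 3, phi(24) = 8; the order divides phi(n).
Divisors of 8: 1, 2, 4, 8
Repeated squaring mod 24: 47^1 = 23, 47^2 = 1, 47^4 = 1, 47^8 = 1
Test divisors in increasing order:
  k=1: 47^1 = 23 mod 24
  k=2: 47^2 = 1 mod 24  <- first divisor giving 1
Order = 2

2


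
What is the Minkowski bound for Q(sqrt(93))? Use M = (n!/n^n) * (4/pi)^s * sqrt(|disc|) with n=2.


d = 93, d mod 4 = 1, so disc(K) = d = 93; |disc(K)| = 93
Real quadratic field, so n = 2, s = r2 = 0, r1 = 2
M = (n!/n^n) * (4/pi)^s * sqrt(|disc(K)|) = (2!/2^2) * (4/pi)^0 * sqrt(93)
= 0.5 * 1.000000 * 9.643651
= 4.8218

4.8218


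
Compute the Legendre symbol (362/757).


p = 757 is prime, so compute (362/757) with the reciprocity algorithm (Jacobi-symbol steps: pull out 2s via (2/n), flip via reciprocity, reduce):
  pull out 2: (2/757) = -1  (since 757 mod 8 = 5)
  reciprocity: (181/757) -> +(757/181)
  reduce: (33/181)
  reciprocity: (33/181) -> +(181/33)
  reduce: (16/33)
  pull out 2: (2/33) = +1  (since 33 mod 8 = 1)
  pull out 2: (2/33) = +1  (since 33 mod 8 = 1)
  pull out 2: (2/33) = +1  (since 33 mod 8 = 1)
  pull out 2: (2/33) = +1  (since 33 mod 8 = 1)
  (1/33) = 1
Product of signs = -1
(362/757) = -1

-1


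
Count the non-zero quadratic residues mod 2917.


For prime p, the number of non-zero quadratic residues is (p-1)/2.
= (2917-1)/2
= 1458

1458


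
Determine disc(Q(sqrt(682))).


For K = Q(sqrt(d)) with d squarefree: disc(K) = d if d = 1 mod 4, and disc(K) = 4d if d = 2 or 3 mod 4.
Here d = 682, and d mod 4 = 2.
d = 2 mod 4, not 1 (O_K = Z[sqrt(d)]), so disc(K) = 4d = 4 * (682) = 2728

2728


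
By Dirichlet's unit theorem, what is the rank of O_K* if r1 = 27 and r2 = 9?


By Dirichlet's unit theorem:
rank = r1 + r2 - 1
= 27 + 9 - 1
= 35

35


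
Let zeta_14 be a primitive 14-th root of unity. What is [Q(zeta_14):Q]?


The degree equals Euler's totient phi(14).
14 = 2 * 7
phi(14) = 6

6


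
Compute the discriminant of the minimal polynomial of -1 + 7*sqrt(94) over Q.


The element -1 + 7*sqrt(94) has minimal polynomial:
x^2 + 2*x - 4605
Discriminant = (2)^2 - 4*(-4605)
= 4 + 18420
= 18424

18424


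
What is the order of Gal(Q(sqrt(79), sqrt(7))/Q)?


The 2 square roots of distinct primes are multiplicatively independent over Q,
so [K:Q] = 2^2 and Gal(K/Q) is isomorphic to (Z/2Z)^2.
|Gal| = 2^2 = 4

4


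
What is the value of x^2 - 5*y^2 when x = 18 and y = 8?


x^2 - d*y^2
= 18^2 - 5*8^2
= 324 - 320
= 4

4


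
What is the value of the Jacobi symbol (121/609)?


Compute (121/609) via quadratic reciprocity:
  reciprocity: (121/609) -> +(609/121)
  reduce: (4/121)
  pull out 2: (2/121) = +1  (since 121 mod 8 = 1)
  pull out 2: (2/121) = +1  (since 121 mod 8 = 1)
  (1/121) = 1
Product of signs = 1

1


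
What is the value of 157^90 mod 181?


p = 181 is prime and the exponent is (p-1)/2 = 90, so by Euler's criterion 157^90 = (157/181) = +1 or -1 mod 181.
Compute by square-and-multiply:
  90 = 64 + 16 + 8 + 2 (binary 1011010)
  Repeated squaring mod 181: 157^1 = 157, 157^2 = 33, 157^4 = 3, 157^8 = 9, 157^16 = 81, 157^32 = 45, 157^64 = 34
  157^90 = 157^64 * 157^16 * 157^8 * 157^2 = 34 * 81 * 9 * 33 mod 181
    34 * 81 = 2754 = 39 mod 181
    39 * 9 = 351 = 170 mod 181
    170 * 33 = 5610 = 180 mod 181
  157^90 = 180 mod 181
Result 180 = p - 1 = -1 mod 181: 157 is a quadratic non-residue mod 181. As a residue in [0, p-1] the value is 180.
157^90 mod 181 = 180

180


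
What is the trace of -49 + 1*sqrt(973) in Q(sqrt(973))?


Tr(a + b*sqrt(d)) = (a + b*sqrt(d)) + (a - b*sqrt(d)) = 2a
= 2 * (-49)
= -98

-98


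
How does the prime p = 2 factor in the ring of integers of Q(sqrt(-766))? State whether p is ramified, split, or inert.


K = Q(sqrt(-766)). Since d mod 4 = 2, disc(K) = -3064.
Check p | disc: -3064 mod 2 = 0.
p divides disc, so p ramifies: (p) = P^2 with e=2, f=1, g=1.
Therefore p is ramified.

ramified


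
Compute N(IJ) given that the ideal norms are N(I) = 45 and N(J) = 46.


N(IJ) = N(I) * N(J)
= 45 * 46
= 2070

2070


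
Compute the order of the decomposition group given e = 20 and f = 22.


|D_P| = e * f
= 20 * 22
= 440

440


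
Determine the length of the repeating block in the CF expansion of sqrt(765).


Run the CF algorithm for sqrt(765).
a_0 = floor(sqrt(765)) = 27; set m_0=0, q_0=1.
Recurrence: m' = q*a - m,  q' = (d - m'^2)/q,  a' = floor((a_0 + m')/q').
  step 1: m=27, q=36, a=1
  step 2: m=9, q=19, a=1
  step 3: m=10, q=35, a=1
  step 4: m=25, q=4, a=13
  step 5: m=27, q=9, a=6
  step 6: m=27, q=4, a=13
  step 7: m=25, q=35, a=1
  step 8: m=10, q=19, a=1
  step 9: m=9, q=36, a=1
  step 10: m=27, q=1, a=54
a_10 = 2*a_0 = 54, so the period closes here.
sqrt(765) = [27; 1, 1, 1, 13, 6, 13, 1, 1, 1, 54]
Period length = 10

10


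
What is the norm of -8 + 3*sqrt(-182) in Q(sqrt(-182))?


N(a + b*sqrt(d)) = a^2 - d*b^2
= (-8)^2 - (-182)*(3)^2
= 64 + 1638
= 1702

1702


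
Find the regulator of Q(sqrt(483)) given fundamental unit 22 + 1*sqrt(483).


epsilon = 22 + 1*sqrt(483)
= 43.9773
R = ln(43.9773)
= 3.7837

3.7837


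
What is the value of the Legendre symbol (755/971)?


p = 971 is prime, so compute (755/971) with the reciprocity algorithm (Jacobi-symbol steps: pull out 2s via (2/n), flip via reciprocity, reduce):
  reciprocity: (755/971) -> -(971/755)
  reduce: (216/755)
  pull out 2: (2/755) = -1  (since 755 mod 8 = 3)
  pull out 2: (2/755) = -1  (since 755 mod 8 = 3)
  pull out 2: (2/755) = -1  (since 755 mod 8 = 3)
  reciprocity: (27/755) -> -(755/27)
  reduce: (26/27)
  pull out 2: (2/27) = -1  (since 27 mod 8 = 3)
  reciprocity: (13/27) -> +(27/13)
  reduce: (1/13)
  (1/13) = 1
Product of signs = 1
(755/971) = 1

1


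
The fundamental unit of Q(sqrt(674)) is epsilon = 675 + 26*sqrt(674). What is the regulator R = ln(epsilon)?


epsilon = 675 + 26*sqrt(674)
= 1349.9993
R = ln(1349.9993)
= 7.2079

7.2079


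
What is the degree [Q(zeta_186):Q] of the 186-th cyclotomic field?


The degree equals Euler's totient phi(186).
186 = 2 * 3 * 31
phi(186) = 60

60


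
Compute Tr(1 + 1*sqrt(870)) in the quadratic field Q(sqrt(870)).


Tr(a + b*sqrt(d)) = (a + b*sqrt(d)) + (a - b*sqrt(d)) = 2a
= 2 * (1)
= 2

2


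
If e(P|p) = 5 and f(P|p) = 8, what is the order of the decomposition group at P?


|D_P| = e * f
= 5 * 8
= 40

40


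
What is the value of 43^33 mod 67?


p = 67 is prime and the exponent is (p-1)/2 = 33, so by Euler's criterion 43^33 = (43/67) = +1 or -1 mod 67.
Compute by square-and-multiply:
  33 = 32 + 1 (binary 100001)
  Repeated squaring mod 67: 43^1 = 43, 43^2 = 40, 43^4 = 59, 43^8 = 64, 43^16 = 9, 43^32 = 14
  43^33 = 43^32 * 43^1 = 14 * 43 mod 67
    14 * 43 = 602 = 66 mod 67
  43^33 = 66 mod 67
Result 66 = p - 1 = -1 mod 67: 43 is a quadratic non-residue mod 67. As a residue in [0, p-1] the value is 66.
43^33 mod 67 = 66

66


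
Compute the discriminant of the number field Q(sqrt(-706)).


For K = Q(sqrt(d)) with d squarefree: disc(K) = d if d = 1 mod 4, and disc(K) = 4d if d = 2 or 3 mod 4.
Here d = -706, and d mod 4 = 2.
d = 2 mod 4, not 1 (O_K = Z[sqrt(d)]), so disc(K) = 4d = 4 * (-706) = -2824

-2824


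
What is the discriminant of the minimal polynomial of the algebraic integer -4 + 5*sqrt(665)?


The element -4 + 5*sqrt(665) has minimal polynomial:
x^2 + 8*x - 16609
Discriminant = (8)^2 - 4*(-16609)
= 64 + 66436
= 66500

66500


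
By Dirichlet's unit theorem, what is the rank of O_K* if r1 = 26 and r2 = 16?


By Dirichlet's unit theorem:
rank = r1 + r2 - 1
= 26 + 16 - 1
= 41

41


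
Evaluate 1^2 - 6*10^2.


x^2 - d*y^2
= 1^2 - 6*10^2
= 1 - 600
= -599

-599


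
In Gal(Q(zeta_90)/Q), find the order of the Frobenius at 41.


The Frobenius at p in Gal(Q(zeta_n)/Q) = (Z/nZ)* is the class of p, so its order is ord_90(41), the smallest k >= 1 with 41^k = 1 mod 90.
n = 90 = 2 * 3^2 * 5, phi(90) = 24; the order divides phi(n).
Divisors of 24: 1, 2, 3, 4, 6, 8, 12, 24
Repeated squaring mod 90: 41^1 = 41, 41^2 = 61, 41^4 = 31, 41^8 = 61, 41^16 = 31
Test divisors in increasing order:
  k=1: 41^1 = 41 mod 90
  k=2: 41^2 = 61 mod 90
  k=3: 41^3 = 61 * 41 = 71 mod 90
  k=4: 41^4 = 31 mod 90
  k=6: 41^6 = 31 * 61 = 1 mod 90  <- first divisor giving 1
Order = 6

6


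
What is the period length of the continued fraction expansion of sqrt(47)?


Run the CF algorithm for sqrt(47).
a_0 = floor(sqrt(47)) = 6; set m_0=0, q_0=1.
Recurrence: m' = q*a - m,  q' = (d - m'^2)/q,  a' = floor((a_0 + m')/q').
  step 1: m=6, q=11, a=1
  step 2: m=5, q=2, a=5
  step 3: m=5, q=11, a=1
  step 4: m=6, q=1, a=12
a_4 = 2*a_0 = 12, so the period closes here.
sqrt(47) = [6; 1, 5, 1, 12]
Period length = 4

4


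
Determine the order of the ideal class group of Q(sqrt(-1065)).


K = Q(sqrt(-1065)). d mod 4 = 3, so D = disc(K) = 4d = -4260
h(K) equals the number of primitive reduced positive-definite forms (a, b, c) = a*x^2 + b*x*y + c*y^2 with b^2 - 4ac = D,
where reduced means |b| <= a <= c, with b >= 0 whenever |b| = a or a = c, and primitive means gcd(a, b, c) = 1.
Reduced forces 3a^2 <= |D| = 4260, so 1 <= a <= 37; b must have the parity of D, and c = (b^2 - D)/(4a) must be an integer >= a.
Enumerate a = 1..37, b in [-a, a]:
  a=1: (1, 0, 1065)  [1]
  a=2: (2, 2, 533)  [1]
  a=3: (3, 0, 355)  [1]
  a=4: none
  a=5: (5, 0, 213)  [1]
  a=6: (6, 6, 179)  [1]
  a=7..9: none
  a=10: (10, 10, 109)  [1]
  a=11..12: none
  a=13: (13, -2, 82), (13, 2, 82)  [2]
  a=14: none
  a=15: (15, 0, 71)  [1]
  a=16..22: none
  a=23: (23, -8, 47), (23, 8, 47)  [2]
  a=24..25: none
  a=26: (26, -2, 41), (26, 2, 41)  [2]
  a=27..29: none
  a=30: (30, 30, 43)  [1]
  a=31: (31, -24, 39), (31, 24, 39)  [2]
  a=32..37: none
Total reduced forms: 1 + 1 + 1 + 1 + 1 + 1 + 2 + 1 + 2 + 2 + 1 + 2 = 16
h = 16

16


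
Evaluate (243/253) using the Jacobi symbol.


Compute (243/253) via quadratic reciprocity:
  reciprocity: (243/253) -> +(253/243)
  reduce: (10/243)
  pull out 2: (2/243) = -1  (since 243 mod 8 = 3)
  reciprocity: (5/243) -> +(243/5)
  reduce: (3/5)
  reciprocity: (3/5) -> +(5/3)
  reduce: (2/3)
  pull out 2: (2/3) = -1  (since 3 mod 8 = 3)
  (1/3) = 1
Product of signs = 1

1


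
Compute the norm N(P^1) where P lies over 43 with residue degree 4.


N(P^a) = p^(a*f)
= 43^(1*4)
= 43^4
= 3418801

3418801


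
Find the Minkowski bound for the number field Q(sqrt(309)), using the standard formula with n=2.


d = 309, d mod 4 = 1, so disc(K) = d = 309; |disc(K)| = 309
Real quadratic field, so n = 2, s = r2 = 0, r1 = 2
M = (n!/n^n) * (4/pi)^s * sqrt(|disc(K)|) = (2!/2^2) * (4/pi)^0 * sqrt(309)
= 0.5 * 1.000000 * 17.578396
= 8.7892

8.7892


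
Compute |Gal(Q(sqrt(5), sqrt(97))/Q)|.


The 2 square roots of distinct primes are multiplicatively independent over Q,
so [K:Q] = 2^2 and Gal(K/Q) is isomorphic to (Z/2Z)^2.
|Gal| = 2^2 = 4

4


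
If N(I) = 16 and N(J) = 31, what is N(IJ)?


N(IJ) = N(I) * N(J)
= 16 * 31
= 496

496


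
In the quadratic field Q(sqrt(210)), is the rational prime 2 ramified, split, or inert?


K = Q(sqrt(210)). Since d mod 4 = 2, disc(K) = 840.
Check p | disc: 840 mod 2 = 0.
p divides disc, so p ramifies: (p) = P^2 with e=2, f=1, g=1.
Therefore p is ramified.

ramified


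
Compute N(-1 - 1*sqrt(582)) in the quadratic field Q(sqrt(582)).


N(a + b*sqrt(d)) = a^2 - d*b^2
= (-1)^2 - (582)*(-1)^2
= 1 - 582
= -581

-581


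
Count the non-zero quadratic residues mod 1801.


For prime p, the number of non-zero quadratic residues is (p-1)/2.
= (1801-1)/2
= 900

900


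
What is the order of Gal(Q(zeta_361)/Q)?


|Gal(Q(zeta_361)/Q)| = phi(361)
= 342

342


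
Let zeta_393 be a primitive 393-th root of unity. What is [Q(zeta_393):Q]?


The degree equals Euler's totient phi(393).
393 = 3 * 131
phi(393) = 260

260


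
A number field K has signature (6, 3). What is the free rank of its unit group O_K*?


By Dirichlet's unit theorem:
rank = r1 + r2 - 1
= 6 + 3 - 1
= 8

8


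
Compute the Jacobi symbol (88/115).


Compute (88/115) via quadratic reciprocity:
  pull out 2: (2/115) = -1  (since 115 mod 8 = 3)
  pull out 2: (2/115) = -1  (since 115 mod 8 = 3)
  pull out 2: (2/115) = -1  (since 115 mod 8 = 3)
  reciprocity: (11/115) -> -(115/11)
  reduce: (5/11)
  reciprocity: (5/11) -> +(11/5)
  reduce: (1/5)
  (1/5) = 1
Product of signs = 1

1


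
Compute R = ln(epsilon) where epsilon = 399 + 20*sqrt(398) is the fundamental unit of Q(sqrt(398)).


epsilon = 399 + 20*sqrt(398)
= 797.9987
R = ln(797.9987)
= 6.6821

6.6821


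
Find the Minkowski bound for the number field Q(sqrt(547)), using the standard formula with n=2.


d = 547, d mod 4 = 3, so disc(K) = 4d = 2188; |disc(K)| = 2188
Real quadratic field, so n = 2, s = r2 = 0, r1 = 2
M = (n!/n^n) * (4/pi)^s * sqrt(|disc(K)|) = (2!/2^2) * (4/pi)^0 * sqrt(2188)
= 0.5 * 1.000000 * 46.776062
= 23.3880

23.3880


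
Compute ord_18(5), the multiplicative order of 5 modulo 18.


We want ord_18(5), the smallest k >= 1 with 5^k = 1 mod 18.
n = 18 = 2 * 3^2, phi(18) = 6; the order divides phi(n).
Divisors of 6: 1, 2, 3, 6
Repeated squaring mod 18: 5^1 = 5, 5^2 = 7, 5^4 = 13
Test divisors in increasing order:
  k=1: 5^1 = 5 mod 18
  k=2: 5^2 = 7 mod 18
  k=3: 5^3 = 7 * 5 = 17 mod 18
  k=6: 5^6 = 13 * 7 = 1 mod 18  <- first divisor giving 1
Order = 6

6


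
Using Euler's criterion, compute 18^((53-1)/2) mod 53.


p = 53 is prime and the exponent is (p-1)/2 = 26, so by Euler's criterion 18^26 = (18/53) = +1 or -1 mod 53.
Compute by square-and-multiply:
  26 = 16 + 8 + 2 (binary 11010)
  Repeated squaring mod 53: 18^1 = 18, 18^2 = 6, 18^4 = 36, 18^8 = 24, 18^16 = 46
  18^26 = 18^16 * 18^8 * 18^2 = 46 * 24 * 6 mod 53
    46 * 24 = 1104 = 44 mod 53
    44 * 6 = 264 = 52 mod 53
  18^26 = 52 mod 53
Result 52 = p - 1 = -1 mod 53: 18 is a quadratic non-residue mod 53. As a residue in [0, p-1] the value is 52.
18^26 mod 53 = 52

52


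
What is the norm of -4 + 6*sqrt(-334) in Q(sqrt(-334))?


N(a + b*sqrt(d)) = a^2 - d*b^2
= (-4)^2 - (-334)*(6)^2
= 16 + 12024
= 12040

12040


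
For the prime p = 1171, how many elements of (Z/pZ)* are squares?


For prime p, the number of non-zero quadratic residues is (p-1)/2.
= (1171-1)/2
= 585

585


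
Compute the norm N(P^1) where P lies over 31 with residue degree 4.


N(P^a) = p^(a*f)
= 31^(1*4)
= 31^4
= 923521

923521


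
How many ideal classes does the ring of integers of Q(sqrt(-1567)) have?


K = Q(sqrt(-1567)). d mod 4 = 1, so D = disc(K) = d = -1567
h(K) equals the number of primitive reduced positive-definite forms (a, b, c) = a*x^2 + b*x*y + c*y^2 with b^2 - 4ac = D,
where reduced means |b| <= a <= c, with b >= 0 whenever |b| = a or a = c, and primitive means gcd(a, b, c) = 1.
Reduced forces 3a^2 <= |D| = 1567, so 1 <= a <= 22; b must have the parity of D, and c = (b^2 - D)/(4a) must be an integer >= a.
Enumerate a = 1..22, b in [-a, a]:
  a=1: (1, 1, 392)  [1]
  a=2: (2, -1, 196), (2, 1, 196)  [2]
  a=3: none
  a=4: (4, -1, 98), (4, 1, 98)  [2]
  a=5..6: none
  a=7: (7, -1, 56), (7, 1, 56)  [2]
  a=8: (8, -1, 49), (8, 1, 49)  [2]
  a=9..13: none
  a=14: (14, -13, 31), (14, -1, 28), (14, 1, 28), (14, 13, 31)  [4]
  a=15: none
  a=16: (16, -15, 28), (16, 15, 28)  [2]
  a=17..22: none
Total reduced forms: 1 + 2 + 2 + 2 + 2 + 4 + 2 = 15
h = 15

15


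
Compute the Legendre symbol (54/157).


p = 157 is prime, so compute (54/157) with the reciprocity algorithm (Jacobi-symbol steps: pull out 2s via (2/n), flip via reciprocity, reduce):
  pull out 2: (2/157) = -1  (since 157 mod 8 = 5)
  reciprocity: (27/157) -> +(157/27)
  reduce: (22/27)
  pull out 2: (2/27) = -1  (since 27 mod 8 = 3)
  reciprocity: (11/27) -> -(27/11)
  reduce: (5/11)
  reciprocity: (5/11) -> +(11/5)
  reduce: (1/5)
  (1/5) = 1
Product of signs = -1
(54/157) = -1

-1


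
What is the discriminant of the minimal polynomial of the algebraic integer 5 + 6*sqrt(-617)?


The element 5 + 6*sqrt(-617) has minimal polynomial:
x^2 - 10*x + 22237
Discriminant = (-10)^2 - 4*(22237)
= 100 - 88948
= -88848

-88848


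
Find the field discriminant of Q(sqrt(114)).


For K = Q(sqrt(d)) with d squarefree: disc(K) = d if d = 1 mod 4, and disc(K) = 4d if d = 2 or 3 mod 4.
Here d = 114, and d mod 4 = 2.
d = 2 mod 4, not 1 (O_K = Z[sqrt(d)]), so disc(K) = 4d = 4 * (114) = 456

456


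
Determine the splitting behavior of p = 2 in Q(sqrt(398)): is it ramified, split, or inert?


K = Q(sqrt(398)). Since d mod 4 = 2, disc(K) = 1592.
Check p | disc: 1592 mod 2 = 0.
p divides disc, so p ramifies: (p) = P^2 with e=2, f=1, g=1.
Therefore p is ramified.

ramified


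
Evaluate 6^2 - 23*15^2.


x^2 - d*y^2
= 6^2 - 23*15^2
= 36 - 5175
= -5139

-5139


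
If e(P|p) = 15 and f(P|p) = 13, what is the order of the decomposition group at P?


|D_P| = e * f
= 15 * 13
= 195

195


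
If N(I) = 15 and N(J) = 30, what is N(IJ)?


N(IJ) = N(I) * N(J)
= 15 * 30
= 450

450


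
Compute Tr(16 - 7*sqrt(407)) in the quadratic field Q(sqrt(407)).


Tr(a + b*sqrt(d)) = (a + b*sqrt(d)) + (a - b*sqrt(d)) = 2a
= 2 * (16)
= 32

32


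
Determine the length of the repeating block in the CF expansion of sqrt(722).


Run the CF algorithm for sqrt(722).
a_0 = floor(sqrt(722)) = 26; set m_0=0, q_0=1.
Recurrence: m' = q*a - m,  q' = (d - m'^2)/q,  a' = floor((a_0 + m')/q').
  step 1: m=26, q=46, a=1
  step 2: m=20, q=7, a=6
  step 3: m=22, q=34, a=1
  step 4: m=12, q=17, a=2
  step 5: m=22, q=14, a=3
  step 6: m=20, q=23, a=2
  step 7: m=26, q=2, a=26
  step 8: m=26, q=23, a=2
  step 9: m=20, q=14, a=3
  step 10: m=22, q=17, a=2
  step 11: m=12, q=34, a=1
  step 12: m=22, q=7, a=6
  step 13: m=20, q=46, a=1
  step 14: m=26, q=1, a=52
a_14 = 2*a_0 = 52, so the period closes here.
sqrt(722) = [26; 1, 6, 1, 2, 3, 2, 26, 2, 3, 2, 1, 6, 1, 52]
Period length = 14

14


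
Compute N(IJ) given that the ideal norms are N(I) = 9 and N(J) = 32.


N(IJ) = N(I) * N(J)
= 9 * 32
= 288

288


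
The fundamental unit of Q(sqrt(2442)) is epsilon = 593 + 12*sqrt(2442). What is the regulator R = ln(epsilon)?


epsilon = 593 + 12*sqrt(2442)
= 1185.9992
R = ln(1185.9992)
= 7.0783

7.0783


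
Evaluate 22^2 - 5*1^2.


x^2 - d*y^2
= 22^2 - 5*1^2
= 484 - 5
= 479

479


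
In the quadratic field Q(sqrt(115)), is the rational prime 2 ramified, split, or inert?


K = Q(sqrt(115)). Since d mod 4 = 3, disc(K) = 460.
Check p | disc: 460 mod 2 = 0.
p divides disc, so p ramifies: (p) = P^2 with e=2, f=1, g=1.
Therefore p is ramified.

ramified


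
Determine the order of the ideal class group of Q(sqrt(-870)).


K = Q(sqrt(-870)). d mod 4 = 2, so D = disc(K) = 4d = -3480
h(K) equals the number of primitive reduced positive-definite forms (a, b, c) = a*x^2 + b*x*y + c*y^2 with b^2 - 4ac = D,
where reduced means |b| <= a <= c, with b >= 0 whenever |b| = a or a = c, and primitive means gcd(a, b, c) = 1.
Reduced forces 3a^2 <= |D| = 3480, so 1 <= a <= 34; b must have the parity of D, and c = (b^2 - D)/(4a) must be an integer >= a.
Enumerate a = 1..34, b in [-a, a]:
  a=1: (1, 0, 870)  [1]
  a=2: (2, 0, 435)  [1]
  a=3: (3, 0, 290)  [1]
  a=4: none
  a=5: (5, 0, 174)  [1]
  a=6: (6, 0, 145)  [1]
  a=7..9: none
  a=10: (10, 0, 87)  [1]
  a=11..12: none
  a=13: (13, -2, 67), (13, 2, 67)  [2]
  a=14: none
  a=15: (15, 0, 58)  [1]
  a=16..18: none
  a=19: (19, -4, 46), (19, 4, 46)  [2]
  a=20..22: none
  a=23: (23, -4, 38), (23, 4, 38)  [2]
  a=24..25: none
  a=26: (26, -24, 39), (26, 24, 39)  [2]
  a=27..28: none
  a=29: (29, 0, 30)  [1]
  a=30..34: none
Total reduced forms: 1 + 1 + 1 + 1 + 1 + 1 + 2 + 1 + 2 + 2 + 2 + 1 = 16
h = 16

16


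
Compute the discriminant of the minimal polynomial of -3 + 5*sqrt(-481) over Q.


The element -3 + 5*sqrt(-481) has minimal polynomial:
x^2 + 6*x + 12034
Discriminant = (6)^2 - 4*(12034)
= 36 - 48136
= -48100

-48100


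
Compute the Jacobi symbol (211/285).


Compute (211/285) via quadratic reciprocity:
  reciprocity: (211/285) -> +(285/211)
  reduce: (74/211)
  pull out 2: (2/211) = -1  (since 211 mod 8 = 3)
  reciprocity: (37/211) -> +(211/37)
  reduce: (26/37)
  pull out 2: (2/37) = -1  (since 37 mod 8 = 5)
  reciprocity: (13/37) -> +(37/13)
  reduce: (11/13)
  reciprocity: (11/13) -> +(13/11)
  reduce: (2/11)
  pull out 2: (2/11) = -1  (since 11 mod 8 = 3)
  (1/11) = 1
Product of signs = -1

-1


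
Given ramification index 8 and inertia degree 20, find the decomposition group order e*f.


|D_P| = e * f
= 8 * 20
= 160

160


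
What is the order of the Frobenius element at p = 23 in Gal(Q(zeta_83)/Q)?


The Frobenius at p in Gal(Q(zeta_n)/Q) = (Z/nZ)* is the class of p, so its order is ord_83(23), the smallest k >= 1 with 23^k = 1 mod 83.
n = 83 = 83, phi(83) = 82; the order divides phi(n).
Divisors of 82: 1, 2, 41, 82
Repeated squaring mod 83: 23^1 = 23, 23^2 = 31, 23^4 = 48, 23^8 = 63, 23^16 = 68, 23^32 = 59, 23^64 = 78
Test divisors in increasing order:
  k=1: 23^1 = 23 mod 83
  k=2: 23^2 = 31 mod 83
  k=41: 23^41 = 59 * 63 * 23 = 1 mod 83  <- first divisor giving 1
Order = 41

41


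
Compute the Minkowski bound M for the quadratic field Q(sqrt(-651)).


d = -651, d mod 4 = 1, so disc(K) = d = -651; |disc(K)| = 651
Imaginary quadratic field, so n = 2, s = r2 = 1, r1 = 0
M = (n!/n^n) * (4/pi)^s * sqrt(|disc(K)|) = (2!/2^2) * (4/pi)^1 * sqrt(651)
= 0.5 * 1.273240 * 25.514702
= 16.2432

16.2432


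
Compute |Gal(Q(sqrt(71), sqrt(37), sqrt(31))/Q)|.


The 3 square roots of distinct primes are multiplicatively independent over Q,
so [K:Q] = 2^3 and Gal(K/Q) is isomorphic to (Z/2Z)^3.
|Gal| = 2^3 = 8

8


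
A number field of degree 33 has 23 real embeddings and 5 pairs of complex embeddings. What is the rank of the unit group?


By Dirichlet's unit theorem:
rank = r1 + r2 - 1
= 23 + 5 - 1
= 27

27


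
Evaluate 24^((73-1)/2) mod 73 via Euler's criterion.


p = 73 is prime and the exponent is (p-1)/2 = 36, so by Euler's criterion 24^36 = (24/73) = +1 or -1 mod 73.
Compute by square-and-multiply:
  36 = 32 + 4 (binary 100100)
  Repeated squaring mod 73: 24^1 = 24, 24^2 = 65, 24^4 = 64, 24^8 = 8, 24^16 = 64, 24^32 = 8
  24^36 = 24^32 * 24^4 = 8 * 64 mod 73
    8 * 64 = 512 = 1 mod 73
  24^36 = 1 mod 73
Result 1: 24 is a quadratic residue mod 73.
24^36 mod 73 = 1

1


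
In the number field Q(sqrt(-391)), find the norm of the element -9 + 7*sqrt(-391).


N(a + b*sqrt(d)) = a^2 - d*b^2
= (-9)^2 - (-391)*(7)^2
= 81 + 19159
= 19240

19240


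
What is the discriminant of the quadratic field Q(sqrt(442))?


For K = Q(sqrt(d)) with d squarefree: disc(K) = d if d = 1 mod 4, and disc(K) = 4d if d = 2 or 3 mod 4.
Here d = 442, and d mod 4 = 2.
d = 2 mod 4, not 1 (O_K = Z[sqrt(d)]), so disc(K) = 4d = 4 * (442) = 1768

1768


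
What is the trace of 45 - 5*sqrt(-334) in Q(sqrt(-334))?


Tr(a + b*sqrt(d)) = (a + b*sqrt(d)) + (a - b*sqrt(d)) = 2a
= 2 * (45)
= 90

90


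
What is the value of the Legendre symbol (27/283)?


p = 283 is prime, so compute (27/283) with the reciprocity algorithm (Jacobi-symbol steps: pull out 2s via (2/n), flip via reciprocity, reduce):
  reciprocity: (27/283) -> -(283/27)
  reduce: (13/27)
  reciprocity: (13/27) -> +(27/13)
  reduce: (1/13)
  (1/13) = 1
Product of signs = -1
(27/283) = -1

-1


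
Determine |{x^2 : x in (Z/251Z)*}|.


For prime p, the number of non-zero quadratic residues is (p-1)/2.
= (251-1)/2
= 125

125


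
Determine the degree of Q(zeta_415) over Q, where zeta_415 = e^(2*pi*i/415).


The degree equals Euler's totient phi(415).
415 = 5 * 83
phi(415) = 328

328


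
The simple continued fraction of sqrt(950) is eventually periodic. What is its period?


Run the CF algorithm for sqrt(950).
a_0 = floor(sqrt(950)) = 30; set m_0=0, q_0=1.
Recurrence: m' = q*a - m,  q' = (d - m'^2)/q,  a' = floor((a_0 + m')/q').
  step 1: m=30, q=50, a=1
  step 2: m=20, q=11, a=4
  step 3: m=24, q=34, a=1
  step 4: m=10, q=25, a=1
  step 5: m=15, q=29, a=1
  step 6: m=14, q=26, a=1
  step 7: m=12, q=31, a=1
  step 8: m=19, q=19, a=2
  step 9: m=19, q=31, a=1
  step 10: m=12, q=26, a=1
  step 11: m=14, q=29, a=1
  step 12: m=15, q=25, a=1
  step 13: m=10, q=34, a=1
  step 14: m=24, q=11, a=4
  step 15: m=20, q=50, a=1
  step 16: m=30, q=1, a=60
a_16 = 2*a_0 = 60, so the period closes here.
sqrt(950) = [30; 1, 4, 1, 1, 1, 1, 1, 2, 1, 1, 1, 1, 1, 4, 1, 60]
Period length = 16

16
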